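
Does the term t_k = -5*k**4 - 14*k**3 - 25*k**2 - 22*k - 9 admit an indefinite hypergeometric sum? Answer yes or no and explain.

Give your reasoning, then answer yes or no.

Step 1: r(k) = (5*k**4 + 34*k**3 + 97*k**2 + 134*k + 75)/(5*k**4 + 14*k**3 + 25*k**2 + 22*k + 9).
A = 1, B = 1, C = k**4 + 14*k**3/5 + 5*k**2 + 22*k/5 + 9/5.
f must satisfy (1)·f(k+1) − (1)·f(k) = k**4 + 14*k**3/5 + 5*k**2 + 22*k/5 + 9/5.
deg f ≤ 5 (via 0,0,4).
Solve for f: f(k) = k*(k**2 + 2)*(k**2 + k + 1)/5 (degree 5 ≤ 5).
Certificate R = B(k−1)f/C = k*(k**2 + 2)*(k**2 + k + 1)/(5*k**4 + 14*k**3 + 25*k**2 + 22*k + 9) gives s_k = k*(-k**4 - k**3 - 3*k**2 - 2*k - 2).
s_(k+1) − s_k = -5*k**4 - 14*k**3 - 25*k**2 - 22*k - 9 = t_k.

Yes. s_k = k*(-k**4 - k**3 - 3*k**2 - 2*k - 2).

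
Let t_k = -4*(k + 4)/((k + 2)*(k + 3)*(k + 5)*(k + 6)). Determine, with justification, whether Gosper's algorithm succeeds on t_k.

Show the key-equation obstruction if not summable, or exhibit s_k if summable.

Compute t_(k+1)/t_k: get (k + 2)*(k + 5)**2/((k + 4)**2*(k + 7)).
Gosper form: A/B · C(k+1)/C(k) with A=k + 2, B=k + 7, C=k**2 + 8*k + 16.
Set up (k + 2)·f(k+1) − (k + 6)·f(k) − (k**2 + 8*k + 16) = 0.
Degrees (1,1,2) ⇒ d ≤ 4.
Coefficient equations give f(k) = k*(k + 3)*(k + 4)*(k + 7)/20.
Then R = B(k−1)f/C = k*(k + 3)*(k + 6)*(k + 7)/(20*(k + 4)), so s_k = R(k)·t_k = k*(-k - 7)/(5*(k**2 + 7*k + 10)).
Verify: 4*(-k - 4)/(k**4 + 16*k**3 + 91*k**2 + 216*k + 180) matches t_k.

Yes. s_k = k*(-k - 7)/(5*(k**2 + 7*k + 10)).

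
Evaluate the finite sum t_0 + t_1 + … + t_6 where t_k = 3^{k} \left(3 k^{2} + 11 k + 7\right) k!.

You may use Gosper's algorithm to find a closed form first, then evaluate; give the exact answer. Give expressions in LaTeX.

Σ = 99202318

t_(k+1)/t_k = 3*(3*k**3 + 20*k**2 + 38*k + 21)/(3*k**2 + 11*k + 7).
A = 3*k + 3, B = 1, C = k**2 + 11*k/3 + 7/3.
Solve (3*k + 3)·f(k+1) − (1)·f(k) = k**2 + 11*k/3 + 7/3.
d = 1 from the (1,0,2) case.
Solve for f: f(k) = (k + 2)/3 (degree 1 ≤ 1).
Get s_k = R·t_k = 3**k*(k + 2)*factorial(k) with R(k) = B(k−1)f(k)/C(k) = (k + 2)/(3*k**2 + 11*k + 7).
Check: Δs_k = 3**k*(3*k**2 + 11*k + 7)*factorial(k). ✓
Evaluate s at k=7 and k=0: 99202320 and 2; difference 99202318.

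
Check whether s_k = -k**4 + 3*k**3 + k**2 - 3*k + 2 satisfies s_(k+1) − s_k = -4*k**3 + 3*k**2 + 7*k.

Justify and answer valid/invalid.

s_(k+1) = -k**4 - k**3 + 4*k**2 + 4*k + 2
s_(k+1) − s_k = k*(-4*k**2 + 3*k + 7)
(s_(k+1) − s_k) − t_k = 0

valid; difference matches t_k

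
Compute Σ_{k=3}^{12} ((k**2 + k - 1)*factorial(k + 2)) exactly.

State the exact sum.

t_(k+1)/t_k = (k + 3)*(k + (k + 1)**2)/(k**2 + k - 1).
Normal form (A,B,C) = (k + 3, 1, k**2 + k - 1).
Need (k + 3)·f(k+1) − (1)·f(k) = k**2 + k - 1.
d = 1 from the (1,0,2) case.
A polynomial solution: f(k) = k - 2.
Get s_k = R·t_k = (k - 2)*factorial(k + 2) with R(k) = B(k−1)f(k)/C(k) = (k - 2)/(k**2 + k - 1).
Check: Δs_k = (k**2 + k - 1)*factorial(k + 2). ✓
Σ_(k=3)^(12) t_k = s_(13) − s_(3) = 14384418048000 − (120) = 14384418047880.

Σ = 14384418047880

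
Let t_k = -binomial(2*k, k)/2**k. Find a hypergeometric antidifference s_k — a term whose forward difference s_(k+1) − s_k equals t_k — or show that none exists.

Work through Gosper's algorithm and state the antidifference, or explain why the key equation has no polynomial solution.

Step 1: r(k) = (2*k + 1)/(k + 1).
Gosper form: A/B · C(k+1)/C(k) with A=2*k + 1, B=k + 1, C=1.
Need (2*k + 1)·f(k+1) − (k)·f(k) = 1.
From deg A=1, deg B=1, deg C=0: d=-1.
Negative degree bound (-1): no f exists, t_k not Gosper-summable.

no hypergeometric antidifference exists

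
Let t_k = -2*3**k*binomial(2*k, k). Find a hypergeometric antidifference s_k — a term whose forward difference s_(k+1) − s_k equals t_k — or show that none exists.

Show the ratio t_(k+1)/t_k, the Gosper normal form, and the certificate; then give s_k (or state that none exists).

none — t_k is not Gosper-summable

t_(k+1)/t_k = 6*(2*k + 1)/(k + 1).
So A=12*k + 6 and B=k + 1, with C=1.
Need (12*k + 6)·f(k+1) − (k)·f(k) = 1.
Bound: deg f ≤ -1.
Negative degree bound (-1): no f exists, t_k not Gosper-summable.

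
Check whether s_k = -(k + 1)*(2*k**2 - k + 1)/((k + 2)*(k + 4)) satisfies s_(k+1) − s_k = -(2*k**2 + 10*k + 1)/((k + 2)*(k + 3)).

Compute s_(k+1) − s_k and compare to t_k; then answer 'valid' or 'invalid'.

s_(k+1) = (k + 2)*(k - 2*(k + 1)**2)/((k + 3)*(k + 5))
s_(k+1) − s_k = (-2*k**4 - 28*k**3 - 92*k**2 - 80*k - 17)/(k**4 + 14*k**3 + 71*k**2 + 154*k + 120)
(s_(k+1) − s_k) − t_k = 3*(13*k**2 + 43*k + 1)/(k**4 + 14*k**3 + 71*k**2 + 154*k + 120)

Invalid: residual 3*(13*k**2 + 43*k + 1)/(k**4 + 14*k**3 + 71*k**2 + 154*k + 120) ≠ 0.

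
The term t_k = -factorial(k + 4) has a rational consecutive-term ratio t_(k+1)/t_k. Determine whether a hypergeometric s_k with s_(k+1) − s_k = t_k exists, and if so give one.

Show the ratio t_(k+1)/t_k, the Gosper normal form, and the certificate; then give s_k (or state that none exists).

none (Gosper's algorithm certifies no s_k)

Ratio r(k) = k + 5.
Factor: A=k + 5; B=1; C=1.
Set up (k + 5)·f(k+1) − (1)·f(k) − (1) = 0.
From deg A=1, deg B=0, deg C=0: d=-1.
deg f ≤ -1 is impossible — no certificate.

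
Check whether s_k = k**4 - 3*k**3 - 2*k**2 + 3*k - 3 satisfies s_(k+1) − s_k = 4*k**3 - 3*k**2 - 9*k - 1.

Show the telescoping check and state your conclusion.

Valid — Δs_k = t_k.

s_(k+1) = k**4 + k**3 - 5*k**2 - 6*k - 4
s_(k+1) − s_k = 4*k**3 - 3*k**2 - 9*k - 1
(s_(k+1) − s_k) − t_k = 0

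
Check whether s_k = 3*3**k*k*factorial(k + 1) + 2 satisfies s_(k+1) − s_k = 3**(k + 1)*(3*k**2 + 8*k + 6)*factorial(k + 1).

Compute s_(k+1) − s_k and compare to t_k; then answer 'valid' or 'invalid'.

Valid: the claim telescopes to t_k.

s_(k+1) = 3*3**(k + 1)*(k + 1)*factorial(k + 2) + 2
s_(k+1) − s_k = 3**(k + 1)*(3*k**2 + 8*k + 6)*factorial(k + 1)
(s_(k+1) − s_k) − t_k = 0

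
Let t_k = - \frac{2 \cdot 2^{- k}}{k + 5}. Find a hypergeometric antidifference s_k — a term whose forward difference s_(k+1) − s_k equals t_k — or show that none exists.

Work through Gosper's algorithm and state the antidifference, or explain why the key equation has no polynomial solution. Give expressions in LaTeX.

not Gosper-summable; s_k does not exist

t_(k+1)/t_k = (k + 5)/(2*(k + 6)).
So A=k/2 + 5/2 and B=k + 6, with C=1.
Key eq: (k/2 + 5/2)·f(k+1) = (k + 5)·f(k) + (1).
d = -1 from the (1,1,0) case.
Negative degree bound (-1): no f exists, t_k not Gosper-summable.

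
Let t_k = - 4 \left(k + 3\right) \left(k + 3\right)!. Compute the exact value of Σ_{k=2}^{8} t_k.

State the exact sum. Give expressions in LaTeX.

The ratio is (k + 4)**2/(k + 3).
Factor: A=k + 4; B=1; C=k + 3.
f must satisfy (k + 4)·f(k+1) − (1)·f(k) = k + 3.
Degrees (1,0,1) ⇒ d ≤ 0.
A polynomial solution: f(k) = 1.
R(k) = B(k−1)·f(k)/C(k) = 1/(k + 3); s_k = R·t_k = -4*factorial(k + 3).
Verify: -4*(k + 3)*factorial(k + 3) matches t_k.
Evaluate s at k=9 and k=2: -1916006400 and -480; difference -1916005920.

Σ = -1916005920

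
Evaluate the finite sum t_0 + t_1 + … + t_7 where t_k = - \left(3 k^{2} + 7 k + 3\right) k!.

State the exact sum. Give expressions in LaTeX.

Ratio r(k) = (k + 1)*(7*k + 3*(k + 1)**2 + 10)/(3*k**2 + 7*k + 3).
So A=k + 1 and B=1, with C=k**2 + 7*k/3 + 1.
Set up (k + 1)·f(k+1) − (1)·f(k) − (k**2 + 7*k/3 + 1) = 0.
d = 1 from the (1,0,2) case.
A polynomial solution: f(k) = (3*k + 4)/3.
Then R = B(k−1)f/C = (3*k + 4)/(3*k**2 + 7*k + 3), so s_k = R(k)·t_k = -(3*k + 4)*factorial(k).
Verify: -(3*k**2 + 7*k + 3)*factorial(k) matches t_k.
Evaluate s at k=8 and k=0: -1128960 and -4; difference -1128956.

Σ = -1128956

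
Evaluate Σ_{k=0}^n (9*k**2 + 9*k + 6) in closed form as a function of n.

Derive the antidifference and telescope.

t_(k+1)/t_k = (3*k**2 + 9*k + 8)/(3*k**2 + 3*k + 2).
Gosper form: A/B · C(k+1)/C(k) with A=1, B=1, C=k**2 + k + 2/3.
f must satisfy (1)·f(k+1) − (1)·f(k) = k**2 + k + 2/3.
Bound: deg f ≤ 3.
Solving with deg f ≤ 3: f(k) = k*(k**2 + 1)/3.
So s_k = (B(k−1)f/C)·t_k = (k*(k**2 + 1)/(3*k**2 + 3*k + 2))·t_k = 3*k*(k**2 + 1).
Check: Δs_k = 9*k**2 + 9*k + 6. ✓
s_(n+1) = 3*n**3 + 9*n**2 + 12*n + 6 and s_(0) = 0, so S(n) = 3*n**3 + 9*n**2 + 12*n + 6.

S(n) = 3*n**3 + 9*n**2 + 12*n + 6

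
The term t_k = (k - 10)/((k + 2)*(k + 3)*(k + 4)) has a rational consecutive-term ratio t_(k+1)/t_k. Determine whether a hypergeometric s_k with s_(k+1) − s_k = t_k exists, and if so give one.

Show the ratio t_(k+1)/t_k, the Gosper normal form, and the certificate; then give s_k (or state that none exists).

s_k = k*(-2*k - 13)/(3*(k + 2)*(k + 3))

Step 1: r(k) = (k - 9)*(k + 2)/((k - 10)*(k + 5)).
Gosper form: A/B · C(k+1)/C(k) with A=k + 2, B=k + 5, C=k - 10.
Key eq: (k + 2)·f(k+1) = (k + 4)·f(k) + (k - 10).
deg f ≤ 2 (via 1,1,1).
A polynomial solution: f(k) = -k*(2*k + 13)/3.
So s_k = (B(k−1)f/C)·t_k = (-k*(k + 4)*(2*k + 13)/(3*(k - 10)))·t_k = k*(-2*k - 13)/(3*(k + 2)*(k + 3)).
s_(k+1) − s_k = (k - 10)/(k**3 + 9*k**2 + 26*k + 24) = t_k.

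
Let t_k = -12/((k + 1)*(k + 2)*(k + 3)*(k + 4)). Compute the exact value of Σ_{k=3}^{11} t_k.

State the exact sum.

Σ = -29/910

r(k) = (k + 1)/(k + 5) after simplifying.
Factor: A=k + 1; B=k + 5; C=1.
Need (k + 1)·f(k+1) − (k + 4)·f(k) = 1.
From deg A=1, deg B=1, deg C=0: d=3.
Match coefficients ⇒ f(k) = k*(k**2 + 6*k + 11)/18.
Get s_k = R·t_k = 2*k*(-k**2 - 6*k - 11)/(3*(k + 1)*(k + 2)*(k + 3)) with R(k) = B(k−1)f(k)/C(k) = k*(k + 4)*(k**2 + 6*k + 11)/18.
s_(k+1) − s_k = -12/(k**4 + 10*k**3 + 35*k**2 + 50*k + 24) = t_k.
Evaluate s at k=12 and k=3: -908/1365 and -19/30; difference -29/910.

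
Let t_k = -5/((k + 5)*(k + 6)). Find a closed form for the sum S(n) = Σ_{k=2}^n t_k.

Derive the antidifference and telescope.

S(n) = 5*(1 - n)/(7*(n + 6))

Ratio r(k) = (k + 5)/(k + 7).
Normal form (A,B,C) = (k + 5, k + 7, 1).
Key eq: (k + 5)·f(k+1) = (k + 6)·f(k) + (1).
Degrees (1,1,0) ⇒ d ≤ 1.
Match coefficients ⇒ f(k) = k/5.
Then R = B(k−1)f/C = k*(k + 6)/5, so s_k = R(k)·t_k = -k/(k + 5).
Check: Δs_k = -5/(k**2 + 11*k + 30). ✓
Telescope: S(n) = s_(n+1) − s_(2) = (-n - 1)/(n + 6) − (-2/7) = 5*(1 - n)/(7*(n + 6)).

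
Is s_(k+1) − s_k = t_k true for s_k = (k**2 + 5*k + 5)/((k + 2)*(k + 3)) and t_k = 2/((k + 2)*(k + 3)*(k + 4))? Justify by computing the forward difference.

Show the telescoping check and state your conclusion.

Valid: the claim telescopes to t_k.

s_(k+1) = (5*k + (k + 1)**2 + 10)/((k + 3)*(k + 4))
s_(k+1) − s_k = 2/(k**3 + 9*k**2 + 26*k + 24)
(s_(k+1) − s_k) − t_k = 0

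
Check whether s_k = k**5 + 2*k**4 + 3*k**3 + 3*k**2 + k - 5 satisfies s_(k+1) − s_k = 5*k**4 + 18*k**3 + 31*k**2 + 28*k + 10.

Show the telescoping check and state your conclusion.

Valid: the claim telescopes to t_k.

s_(k+1) = k**5 + 7*k**4 + 21*k**3 + 34*k**2 + 29*k + 5
s_(k+1) − s_k = 5*k**4 + 18*k**3 + 31*k**2 + 28*k + 10
(s_(k+1) − s_k) − t_k = 0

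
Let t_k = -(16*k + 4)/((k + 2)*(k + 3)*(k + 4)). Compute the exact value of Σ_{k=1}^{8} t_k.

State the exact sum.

Σ = -53/33

Ratio r(k) = (k + 2)*(4*k + 5)/((k + 5)*(4*k + 1)).
So A=k + 2 and B=k + 5, with C=k + 1/4.
Solve (k + 2)·f(k+1) − (k + 4)·f(k) = k + 1/4.
deg f ≤ 2 (via 1,1,1).
A polynomial solution: f(k) = k*(3*k - 1)/16.
So s_k = (B(k−1)f/C)·t_k = (k*(k + 4)*(3*k - 1)/(4*(4*k + 1)))·t_k = -k*(3*k - 1)/((k + 2)*(k + 3)).
Verify: 4*(-4*k - 1)/(k**3 + 9*k**2 + 26*k + 24) matches t_k.
Telescoping: Σ = s_(9) − s_(1) = -39/22 − (-1/6) = -53/33.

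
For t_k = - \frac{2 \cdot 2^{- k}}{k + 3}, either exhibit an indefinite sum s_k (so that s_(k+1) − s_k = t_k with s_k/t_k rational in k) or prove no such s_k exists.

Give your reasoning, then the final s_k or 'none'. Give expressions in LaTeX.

not Gosper-summable; s_k does not exist

r(k) = (k + 3)/(2*(k + 4)) after simplifying.
So A=k/2 + 3/2 and B=k + 4, with C=1.
Need (k/2 + 3/2)·f(k+1) − (k + 3)·f(k) = 1.
Degrees (1,1,0) ⇒ d ≤ -1.
Bound -1 < 0, so the key equation has no polynomial solution.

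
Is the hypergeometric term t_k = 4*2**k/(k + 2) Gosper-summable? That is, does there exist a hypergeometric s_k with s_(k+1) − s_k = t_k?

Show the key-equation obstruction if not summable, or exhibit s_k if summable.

Step 1: r(k) = 2*(k + 2)/(k + 3).
Factor: A=2*k + 4; B=k + 3; C=1.
Set up (2*k + 4)·f(k+1) − (k + 2)·f(k) − (1) = 0.
Bound: deg f ≤ -1.
Negative degree bound (-1): no f exists, t_k not Gosper-summable.

No — negative degree bound, so no certificate f.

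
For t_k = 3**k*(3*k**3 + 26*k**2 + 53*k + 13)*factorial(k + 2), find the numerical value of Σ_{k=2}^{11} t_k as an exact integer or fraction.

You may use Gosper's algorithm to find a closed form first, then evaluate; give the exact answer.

Σ = 8710062231680407872

Ratio r(k) = 3*(3*k**4 + 44*k**3 + 219*k**2 + 437*k + 285)/(3*k**3 + 26*k**2 + 53*k + 13).
Gosper form: A/B · C(k+1)/C(k) with A=3*k + 9, B=1, C=k**3 + 26*k**2/3 + 53*k/3 + 13/3.
f must satisfy (3*k + 9)·f(k+1) − (1)·f(k) = k**3 + 26*k**2/3 + 53*k/3 + 13/3.
Degrees (1,0,3) ⇒ d ≤ 2.
Solve for f: f(k) = (k**2 + 4*k - 4)/3 (degree 2 ≤ 2).
Certificate R = B(k−1)f/C = (k**2 + 4*k - 4)/(3*k**3 + 26*k**2 + 53*k + 13) gives s_k = 3**k*(k**2 + 4*k - 4)*factorial(k + 2).
Δs = 3**k*(3*k**3 + 26*k**2 + 53*k + 13)*factorial(k + 2), as required.
Telescoping: Σ = s_(12) − s_(2) = 8710062231680409600 − (1728) = 8710062231680407872.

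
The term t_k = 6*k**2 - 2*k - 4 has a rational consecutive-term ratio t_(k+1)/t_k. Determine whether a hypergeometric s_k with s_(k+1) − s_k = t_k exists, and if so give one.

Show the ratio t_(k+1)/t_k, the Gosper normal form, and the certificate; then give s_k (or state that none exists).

s_k = 2*k*(k**2 - 2*k - 1)

Compute t_(k+1)/t_k: get k*(3*k + 5)/(3*k**2 - k - 2).
Factor: A=1; B=1; C=k**2 - k/3 - 2/3.
f must satisfy (1)·f(k+1) − (1)·f(k) = k**2 - k/3 - 2/3.
deg f ≤ 3 (via 0,0,2).
Coefficient equations give f(k) = k*(k**2 - 2*k - 1)/3.
R(k) = B(k−1)·f(k)/C(k) = k*(k**2 - 2*k - 1)/((k - 1)*(3*k + 2)); s_k = R·t_k = 2*k*(k**2 - 2*k - 1).
s_(k+1) − s_k = 6*k**2 - 2*k - 4 = t_k.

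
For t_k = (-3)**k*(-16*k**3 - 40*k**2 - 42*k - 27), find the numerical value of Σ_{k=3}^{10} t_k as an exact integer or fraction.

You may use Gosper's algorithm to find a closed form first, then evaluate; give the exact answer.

Σ = -965093616

Step 1: r(k) = 3*(-16*k**3 - 88*k**2 - 170*k - 125)/(16*k**3 + 40*k**2 + 42*k + 27).
So A=-3 and B=1, with C=k**3 + 5*k**2/2 + 21*k/8 + 27/16.
Set up (-3)·f(k+1) − (1)·f(k) − (k**3 + 5*k**2/2 + 21*k/8 + 27/16) = 0.
d = 3 from the (0,0,3) case.
Solving with deg f ≤ 3: f(k) = -(k + 1)*(4*k**2 - 3*k + 3)/16.
R(k) = B(k−1)·f(k)/C(k) = -(k + 1)*(4*k**2 - 3*k + 3)/((2*k + 3)*(8*k**2 + 8*k + 9)); s_k = R·t_k = (-3)**k*(4*k**3 + k**2 + 3).
Check: Δs_k = (-3)**k*(-16*k**3 - 40*k**2 - 42*k - 27). ✓
Evaluate s at k=11 and k=3: -965096856 and -3240; difference -965093616.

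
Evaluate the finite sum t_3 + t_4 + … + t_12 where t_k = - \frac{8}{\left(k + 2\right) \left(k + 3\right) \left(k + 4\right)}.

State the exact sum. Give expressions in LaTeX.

Σ = -7/60

Compute t_(k+1)/t_k: get (k + 2)/(k + 5).
Normal form (A,B,C) = (k + 2, k + 5, 1).
Key eq: (k + 2)·f(k+1) = (k + 4)·f(k) + (1).
Bound: deg f ≤ 2.
Match coefficients ⇒ f(k) = k*(k + 5)/12.
Certificate R = B(k−1)f/C = k*(k + 4)*(k + 5)/12 gives s_k = 2*k*(-k - 5)/(3*(k + 2)*(k + 3)).
Verify: -8/(k**3 + 9*k**2 + 26*k + 24) matches t_k.
Evaluate s at k=13 and k=3: -13/20 and -8/15; difference -7/60.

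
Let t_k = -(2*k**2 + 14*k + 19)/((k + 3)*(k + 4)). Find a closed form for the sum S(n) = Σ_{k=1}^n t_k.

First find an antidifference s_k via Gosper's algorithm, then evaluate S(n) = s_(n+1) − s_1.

S(n) = n*(-8*n - 27)/(4*(n + 4))

Step 1: r(k) = (k + 3)*(14*k + 2*(k + 1)**2 + 33)/((k + 5)*(2*k**2 + 14*k + 19)).
So A=k + 3 and B=k + 5, with C=k**2 + 7*k + 19/2.
Set up (k + 3)·f(k+1) − (k + 4)·f(k) − (k**2 + 7*k + 19/2) = 0.
Bound: deg f ≤ 2.
Solving with deg f ≤ 2: f(k) = k*(6*k + 13)/6.
Get s_k = R·t_k = k*(-6*k - 13)/(3*(k + 3)) with R(k) = B(k−1)f(k)/C(k) = k*(k + 4)*(6*k + 13)/(3*(2*k**2 + 14*k + 19)).
Δs = (-2*k**2 - 14*k - 19)/(k**2 + 7*k + 12), as required.
Σ_(k=1)^n t_k = s_(n+1) − s_(1) = ((-6*n**2 - 25*n - 19)/(3*(n + 4))) − (-19/12), i.e. n*(-8*n - 27)/(4*(n + 4)).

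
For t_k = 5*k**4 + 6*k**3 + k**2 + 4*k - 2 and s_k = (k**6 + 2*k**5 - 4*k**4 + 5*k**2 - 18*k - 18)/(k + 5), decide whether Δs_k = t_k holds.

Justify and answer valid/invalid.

Invalid: residual 4*(-2*k**5 - 16*k**4 - 16*k**3 - 3*k**2 - 11*k + 2)/(k**2 + 11*k + 30) ≠ 0.

s_(k+1) = (k**6 + 8*k**5 + 21*k**4 + 24*k**3 + 16*k**2 - 8*k - 32)/(k + 6)
s_(k+1) − s_k = (5*k**6 + 53*k**5 + 153*k**4 + 131*k**3 + 60*k**2 + 54*k - 52)/(k**2 + 11*k + 30)
(s_(k+1) − s_k) − t_k = 4*(-2*k**5 - 16*k**4 - 16*k**3 - 3*k**2 - 11*k + 2)/(k**2 + 11*k + 30)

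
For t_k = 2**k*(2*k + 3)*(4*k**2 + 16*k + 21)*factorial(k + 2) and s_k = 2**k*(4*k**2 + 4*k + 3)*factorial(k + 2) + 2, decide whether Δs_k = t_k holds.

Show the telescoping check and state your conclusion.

Valid — Δs_k = t_k.

s_(k+1) = 2**(k + 1)*(4*k + 4*(k + 1)**2 + 7)*factorial(k + 3) + 2
s_(k+1) − s_k = 2**k*(2*k + 3)*(4*k**2 + 16*k + 21)*factorial(k + 2)
(s_(k+1) − s_k) − t_k = 0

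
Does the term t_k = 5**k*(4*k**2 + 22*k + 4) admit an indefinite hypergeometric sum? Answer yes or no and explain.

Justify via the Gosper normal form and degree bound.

Yes. s_k = 5**k*(k**2 + 3*k - 4).

r(k) = 5*(2*k**2 + 15*k + 15)/(2*k**2 + 11*k + 2) after simplifying.
A = 5, B = 1, C = k**2 + 11*k/2 + 1.
Need (5)·f(k+1) − (1)·f(k) = k**2 + 11*k/2 + 1.
deg f ≤ 2 (via 0,0,2).
Solving with deg f ≤ 2: f(k) = (k - 1)*(k + 4)/4.
Get s_k = R·t_k = 5**k*(k**2 + 3*k - 4) with R(k) = B(k−1)f(k)/C(k) = (k - 1)*(k + 4)/(2*(2*k**2 + 11*k + 2)).
s_(k+1) − s_k = 5**k*(4*k**2 + 22*k + 4) = t_k.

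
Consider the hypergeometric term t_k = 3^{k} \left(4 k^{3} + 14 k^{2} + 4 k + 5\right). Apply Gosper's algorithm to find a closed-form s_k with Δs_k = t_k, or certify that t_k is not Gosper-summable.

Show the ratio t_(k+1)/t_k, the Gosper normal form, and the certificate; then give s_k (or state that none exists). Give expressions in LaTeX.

The ratio is 3*(4*k**3 + 26*k**2 + 44*k + 27)/(4*k**3 + 14*k**2 + 4*k + 5).
So A=3 and B=1, with C=k**3 + 7*k**2/2 + k + 5/4.
Solve (3)·f(k+1) − (1)·f(k) = k**3 + 7*k**2/2 + k + 5/4.
deg f ≤ 3 (via 0,0,3).
Solve for f: f(k) = (2*k**3 - 2*k**2 - k + 4)/4 (degree 3 ≤ 3).
Then R = B(k−1)f/C = (2*k**3 - 2*k**2 - k + 4)/(4*k**3 + 14*k**2 + 4*k + 5), so s_k = R(k)·t_k = 3**k*(2*k**3 - 2*k**2 - k + 4).
s_(k+1) − s_k = 3**k*(4*k**3 + 14*k**2 + 4*k + 5) = t_k.

s_k = 3^{k} \left(2 k^{3} - 2 k^{2} - k + 4\right)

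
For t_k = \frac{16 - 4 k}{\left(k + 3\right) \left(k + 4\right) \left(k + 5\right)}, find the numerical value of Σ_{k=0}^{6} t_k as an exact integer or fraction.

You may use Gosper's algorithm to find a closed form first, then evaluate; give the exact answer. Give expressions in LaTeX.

t_(k+1)/t_k = (k - 3)*(k + 3)/((k - 4)*(k + 6)).
A = k + 3, B = k + 6, C = k - 4.
Solve (k + 3)·f(k+1) − (k + 5)·f(k) = k - 4.
Bound: deg f ≤ 2.
A polynomial solution: f(k) = -k*(k + 31)/24.
Get s_k = R·t_k = k*(k + 31)/(6*(k + 3)*(k + 4)) with R(k) = B(k−1)f(k)/C(k) = -k*(k + 5)*(k + 31)/(24*(k - 4)).
s_(k+1) − s_k = 4*(4 - k)/(k**3 + 12*k**2 + 47*k + 60) = t_k.
Evaluate s at k=7 and k=0: 133/330 and 0; difference 133/330.

Σ = 133/330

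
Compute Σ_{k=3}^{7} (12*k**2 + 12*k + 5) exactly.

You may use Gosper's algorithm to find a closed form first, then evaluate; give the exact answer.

r(k) = (12*k**2 + 36*k + 29)/(12*k**2 + 12*k + 5) after simplifying.
Gosper form: A/B · C(k+1)/C(k) with A=1, B=1, C=k**2 + k + 5/12.
Solve (1)·f(k+1) − (1)·f(k) = k**2 + k + 5/12.
Degrees (0,0,2) ⇒ d ≤ 3.
Solving with deg f ≤ 3: f(k) = k*(4*k**2 + 1)/12.
Get s_k = R·t_k = 4*k**3 + k with R(k) = B(k−1)f(k)/C(k) = k*(4*k**2 + 1)/(12*k**2 + 12*k + 5).
Verify: 12*k**2 + 12*k + 5 matches t_k.
Σ_(k=3)^(7) t_k = s_(8) − s_(3) = 2056 − (111) = 1945.

Σ = 1945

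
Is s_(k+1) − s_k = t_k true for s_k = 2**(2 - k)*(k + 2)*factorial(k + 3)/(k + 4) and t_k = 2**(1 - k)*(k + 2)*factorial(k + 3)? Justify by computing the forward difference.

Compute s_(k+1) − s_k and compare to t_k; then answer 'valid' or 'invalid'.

Invalid: residual -2**(2 - k)*(k**2 + 6*k + 6)*factorial(k + 3)/((k + 4)*(k + 5)) ≠ 0.

s_(k+1) = 2**(1 - k)*(k + 3)*factorial(k + 4)/(k + 5)
s_(k+1) − s_k = 2**(1 - k)*(k**3 + 9*k**2 + 26*k + 28)*factorial(k + 3)/((k + 4)*(k + 5))
(s_(k+1) − s_k) − t_k = -2**(2 - k)*(k**2 + 6*k + 6)*factorial(k + 3)/((k + 4)*(k + 5))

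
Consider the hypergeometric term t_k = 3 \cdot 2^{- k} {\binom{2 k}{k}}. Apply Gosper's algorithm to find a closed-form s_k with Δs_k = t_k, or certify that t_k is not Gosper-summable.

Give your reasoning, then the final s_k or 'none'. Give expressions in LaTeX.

none (Gosper's algorithm certifies no s_k)

Compute t_(k+1)/t_k: get (2*k + 1)/(k + 1).
A = 2*k + 1, B = k + 1, C = 1.
Set up (2*k + 1)·f(k+1) − (k)·f(k) − (1) = 0.
Bound: deg f ≤ -1.
deg f ≤ -1 is impossible — no certificate.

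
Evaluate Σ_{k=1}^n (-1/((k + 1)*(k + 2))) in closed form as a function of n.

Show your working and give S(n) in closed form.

Ratio r(k) = (k + 1)/(k + 3).
A = k + 1, B = k + 3, C = 1.
Need (k + 1)·f(k+1) − (k + 2)·f(k) = 1.
Degrees (1,1,0) ⇒ d ≤ 1.
Match coefficients ⇒ f(k) = k.
Then R = B(k−1)f/C = k*(k + 2), so s_k = R(k)·t_k = -k/(k + 1).
Δs = -1/(k**2 + 3*k + 2), as required.
Evaluate: s_(n+1) = (-n - 1)/(n + 2); subtract s_(1) = -1/2 ⇒ S(n) = -n/(2*n + 4).

S(n) = -n/(2*n + 4)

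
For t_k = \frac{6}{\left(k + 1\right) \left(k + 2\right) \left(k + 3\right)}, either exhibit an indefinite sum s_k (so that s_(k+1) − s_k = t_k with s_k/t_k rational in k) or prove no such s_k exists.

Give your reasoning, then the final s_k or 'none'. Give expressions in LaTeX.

r(k) = (k + 1)/(k + 4) after simplifying.
Normal form (A,B,C) = (k + 1, k + 4, 1).
Key eq: (k + 1)·f(k+1) = (k + 3)·f(k) + (1).
From deg A=1, deg B=1, deg C=0: d=2.
Solve for f: f(k) = k*(k + 3)/4 (degree 2 ≤ 2).
Get s_k = R·t_k = 3*k*(k + 3)/(2*(k + 1)*(k + 2)) with R(k) = B(k−1)f(k)/C(k) = k*(k + 3)**2/4.
Δs = 6/(k**3 + 6*k**2 + 11*k + 6), as required.

s_k = \frac{3 k \left(k + 3\right)}{2 \left(k + 1\right) \left(k + 2\right)}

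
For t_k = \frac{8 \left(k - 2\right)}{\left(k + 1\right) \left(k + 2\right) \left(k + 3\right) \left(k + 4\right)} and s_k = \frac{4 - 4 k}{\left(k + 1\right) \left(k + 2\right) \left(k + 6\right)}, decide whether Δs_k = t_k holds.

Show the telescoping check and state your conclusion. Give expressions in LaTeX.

s_(k+1) = -4*k/((k + 2)*(k + 3)*(k + 7))
s_(k+1) − s_k = 4*(2*k**2 + 5*k - 21)/(k**5 + 19*k**4 + 131*k**3 + 401*k**2 + 540*k + 252)
(s_(k+1) − s_k) − t_k = 12*(-3*k**2 - 11*k + 28)/(k**6 + 23*k**5 + 207*k**4 + 925*k**3 + 2144*k**2 + 2412*k + 1008)

Invalid: residual \frac{12 \left(- 3 k^{2} - 11 k + 28\right)}{k^{6} + 23 k^{5} + 207 k^{4} + 925 k^{3} + 2144 k^{2} + 2412 k + 1008} ≠ 0.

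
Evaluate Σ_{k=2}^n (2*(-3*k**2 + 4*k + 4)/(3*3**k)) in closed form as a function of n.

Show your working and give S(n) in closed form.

Step 1: r(k) = (3*k**2 + 2*k - 5)/(3*(3*k**2 - 4*k - 4)).
So A=1/3 and B=1, with C=k**2 - 4*k/3 - 4/3.
Solve (1/3)·f(k+1) − (1)·f(k) = k**2 - 4*k/3 - 4/3.
Bound: deg f ≤ 2.
Coefficient equations give f(k) = -(3*k**2 - k - 3)/2.
Certificate R = B(k−1)f/C = -3*(3*k**2 - k - 3)/(2*(k - 2)*(3*k + 2)) gives s_k = (3*k**2 - k - 3)/3**k.
Verify: 2*(-3*k**2 + 4*k + 4)/(3*3**k) matches t_k.
Evaluate: s_(n+1) = 3**(-n - 1)*(3*n**2 + 5*n - 1); subtract s_(2) = 7/9 ⇒ S(n) = 3**(-n - 2)*(-7*3**n + 9*n**2 + 15*n - 3).

S(n) = 3**(-n - 2)*(-7*3**n + 9*n**2 + 15*n - 3)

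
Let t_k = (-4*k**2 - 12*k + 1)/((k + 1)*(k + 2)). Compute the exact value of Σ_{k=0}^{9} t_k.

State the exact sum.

Σ = -350/11

Ratio r(k) = (k + 1)*(12*k + 4*(k + 1)**2 + 11)/((k + 3)*(4*k**2 + 12*k - 1)).
Gosper form: A/B · C(k+1)/C(k) with A=k + 1, B=k + 3, C=k**2 + 3*k - 1/4.
Solve (k + 1)·f(k+1) − (k + 2)·f(k) = k**2 + 3*k - 1/4.
d = 2 from the (1,1,2) case.
Coefficient equations give f(k) = k*(4*k - 5)/4.
So s_k = (B(k−1)f/C)·t_k = (k*(k + 2)*(4*k - 5)/(4*k**2 + 12*k - 1))·t_k = k*(5 - 4*k)/(k + 1).
Δs = (-4*k**2 - 12*k + 1)/(k**2 + 3*k + 2), as required.
Telescoping: Σ = s_(10) − s_(0) = -350/11 − (0) = -350/11.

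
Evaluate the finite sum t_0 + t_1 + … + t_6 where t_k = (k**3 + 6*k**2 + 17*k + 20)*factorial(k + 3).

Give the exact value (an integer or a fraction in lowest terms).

Σ = 217727976

Step 1: r(k) = (k**4 + 13*k**3 + 68*k**2 + 172*k + 176)/(k**3 + 6*k**2 + 17*k + 20).
Factor: A=k + 4; B=1; C=k**3 + 6*k**2 + 17*k + 20.
Solve (k + 4)·f(k+1) − (1)·f(k) = k**3 + 6*k**2 + 17*k + 20.
From deg A=1, deg B=0, deg C=3: d=2.
Coefficient equations give f(k) = k**2 + k + 4.
Then R = B(k−1)f/C = (k**2 + k + 4)/(k**3 + 6*k**2 + 17*k + 20), so s_k = R(k)·t_k = (k**2 + k + 4)*factorial(k + 3).
Check: Δs_k = (k**3 + 6*k**2 + 17*k + 20)*factorial(k + 3). ✓
Σ_(k=0)^(6) t_k = s_(7) − s_(0) = 217728000 − (24) = 217727976.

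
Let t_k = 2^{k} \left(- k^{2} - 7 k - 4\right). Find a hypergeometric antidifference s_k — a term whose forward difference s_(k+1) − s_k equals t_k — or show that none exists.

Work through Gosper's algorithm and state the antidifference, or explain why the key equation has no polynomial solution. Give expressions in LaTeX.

Compute t_(k+1)/t_k: get 2*(k**2 + 9*k + 12)/(k**2 + 7*k + 4).
Factor: A=2; B=1; C=k**2 + 7*k + 4.
Solve (2)·f(k+1) − (1)·f(k) = k**2 + 7*k + 4.
deg f ≤ 2 (via 0,0,2).
A polynomial solution: f(k) = (k - 1)*(k + 4).
Then R = B(k−1)f/C = (k - 1)*(k + 4)/(k**2 + 7*k + 4), so s_k = R(k)·t_k = 2**k*(-k**2 - 3*k + 4).
Check: Δs_k = 2**k*(-k**2 - 7*k - 4). ✓

s_k = 2^{k} \left(- k^{2} - 3 k + 4\right)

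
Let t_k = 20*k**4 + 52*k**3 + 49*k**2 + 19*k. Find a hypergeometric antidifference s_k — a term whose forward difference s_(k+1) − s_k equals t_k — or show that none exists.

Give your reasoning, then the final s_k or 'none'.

r(k) = (20*k**4 + 132*k**3 + 325*k**2 + 353*k + 140)/(k*(20*k**3 + 52*k**2 + 49*k + 19)) after simplifying.
Normal form (A,B,C) = (1, 1, k**4 + 13*k**3/5 + 49*k**2/20 + 19*k/20).
Need (1)·f(k+1) − (1)·f(k) = k**4 + 13*k**3/5 + 49*k**2/20 + 19*k/20.
From deg A=0, deg B=0, deg C=4: d=5.
Match coefficients ⇒ f(k) = k*(k - 1)*(4*k**3 + 7*k**2 + 4*k + 2)/20.
Then R = B(k−1)f/C = (k - 1)*(4*k**3 + 7*k**2 + 4*k + 2)/(20*k**3 + 52*k**2 + 49*k + 19), so s_k = R(k)·t_k = k*(4*k**4 + 3*k**3 - 3*k**2 - 2*k - 2).
Check: Δs_k = k*(20*k**3 + 52*k**2 + 49*k + 19). ✓

s_k = k*(4*k**4 + 3*k**3 - 3*k**2 - 2*k - 2)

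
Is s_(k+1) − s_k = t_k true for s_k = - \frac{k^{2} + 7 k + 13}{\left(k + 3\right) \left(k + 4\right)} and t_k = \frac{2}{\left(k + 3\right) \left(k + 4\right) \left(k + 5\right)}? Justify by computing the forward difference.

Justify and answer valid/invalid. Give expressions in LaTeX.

Valid — Δs_k = t_k.

s_(k+1) = (-7*k - (k + 1)**2 - 20)/((k + 4)*(k + 5))
s_(k+1) − s_k = 2/(k**3 + 12*k**2 + 47*k + 60)
(s_(k+1) − s_k) − t_k = 0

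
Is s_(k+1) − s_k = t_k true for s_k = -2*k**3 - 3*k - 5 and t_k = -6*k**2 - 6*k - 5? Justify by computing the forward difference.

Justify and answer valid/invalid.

s_(k+1) = -3*k - 2*(k + 1)**3 - 8
s_(k+1) − s_k = -6*k**2 - 6*k - 5
(s_(k+1) − s_k) − t_k = 0

valid (s_(k+1) − s_k reduces to t_k)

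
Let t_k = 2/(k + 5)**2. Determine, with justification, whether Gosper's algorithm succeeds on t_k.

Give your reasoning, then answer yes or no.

Compute t_(k+1)/t_k: get (k + 5)**2/(k + 6)**2.
So A=k**2 + 10*k + 25 and B=k**2 + 12*k + 36, with C=1.
Solve (k**2 + 10*k + 25)·f(k+1) − (k**2 + 10*k + 25)·f(k) = 1.
d = 0 from the (2,2,0) case.
f = c0 ⇒ A·f(k+1) − B(k−1)·f(k) − C = -1. The system {-1 = 0} is inconsistent; no antidifference.

No; the coefficient equations for f are inconsistent.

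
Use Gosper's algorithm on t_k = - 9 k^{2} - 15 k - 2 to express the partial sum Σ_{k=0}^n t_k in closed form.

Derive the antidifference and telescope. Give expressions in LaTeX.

S(n) = - 3 n^{3} - 12 n^{2} - 11 n - 2

The ratio is (9*k**2 + 33*k + 26)/(9*k**2 + 15*k + 2).
So A=1 and B=1, with C=k**2 + 5*k/3 + 2/9.
f must satisfy (1)·f(k+1) − (1)·f(k) = k**2 + 5*k/3 + 2/9.
deg f ≤ 3 (via 0,0,2).
Match coefficients ⇒ f(k) = k*(3*k**2 + 3*k - 4)/9.
Then R = B(k−1)f/C = k*(3*k**2 + 3*k - 4)/(9*k**2 + 15*k + 2), so s_k = R(k)·t_k = k*(-3*k**2 - 3*k + 4).
Check: Δs_k = -9*k**2 - 15*k - 2. ✓
Σ_(k=0)^n t_k = s_(n+1) − s_(0) = (-3*n**3 - 12*n**2 - 11*n - 2) − (0), i.e. -3*n**3 - 12*n**2 - 11*n - 2.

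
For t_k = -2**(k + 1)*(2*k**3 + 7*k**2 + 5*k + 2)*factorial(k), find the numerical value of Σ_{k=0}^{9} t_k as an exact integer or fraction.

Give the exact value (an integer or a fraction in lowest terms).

Σ = -802632499204

Ratio r(k) = 2*(2*k**4 + 15*k**3 + 38*k**2 + 41*k + 16)/(2*k**3 + 7*k**2 + 5*k + 2).
Take A(k)=2*k + 2, B(k)=1, C(k)=k**3 + 7*k**2/2 + 5*k/2 + 1.
Solve (2*k + 2)·f(k+1) − (1)·f(k) = k**3 + 7*k**2/2 + 5*k/2 + 1.
Bound: deg f ≤ 2.
Solve for f: f(k) = (k - 1)*(k + 2)/2 (degree 2 ≤ 2).
R(k) = B(k−1)·f(k)/C(k) = (k - 1)*(k + 2)/(2*k**3 + 7*k**2 + 5*k + 2); s_k = R·t_k = -2**(k + 1)*(k - 1)*(k + 2)*factorial(k).
Verify: -2**(k + 1)*(2*k**3 + 7*k**2 + 5*k + 2)*factorial(k) matches t_k.
Sum = s_(10) − s_(0); s_(10) = -802632499200, s_(0) = 4 ⇒ -802632499204.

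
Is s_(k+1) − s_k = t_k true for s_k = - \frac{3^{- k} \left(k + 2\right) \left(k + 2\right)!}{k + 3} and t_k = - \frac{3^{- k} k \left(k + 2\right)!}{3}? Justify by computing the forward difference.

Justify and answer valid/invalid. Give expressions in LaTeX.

s_(k+1) = -(k + 3)*factorial(k + 3)/(3*3**k*(k + 4))
s_(k+1) − s_k = -(k**3 + 6*k**2 + 9*k + 3)*factorial(k + 2)/(3*3**k*(k + 3)*(k + 4))
(s_(k+1) − s_k) − t_k = (k**2 + 3*k - 3)*factorial(k + 2)/(3*3**k*(k + 3)*(k + 4))

Invalid: residual \frac{3^{- k} \left(k^{2} + 3 k - 3\right) \left(k + 2\right)!}{3 \left(k + 3\right) \left(k + 4\right)} ≠ 0.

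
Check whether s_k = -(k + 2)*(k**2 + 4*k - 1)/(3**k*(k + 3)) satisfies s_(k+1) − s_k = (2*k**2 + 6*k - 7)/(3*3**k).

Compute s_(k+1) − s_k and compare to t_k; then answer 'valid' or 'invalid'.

s_(k+1) = -(k + 3)*(4*k + (k + 1)**2 + 3)/(3*3**k*(k + 4))
s_(k+1) − s_k = 2*(k**4 + 9*k**3 + 22*k**2 - 30)/(3*3**k*(k**2 + 7*k + 12))
(s_(k+1) − s_k) − t_k = (-2*k**3 - 15*k**2 - 23*k + 24)/(3*3**k*(k**2 + 7*k + 12))

Invalid: residual (-2*k**3 - 15*k**2 - 23*k + 24)/(3*3**k*(k**2 + 7*k + 12)) ≠ 0.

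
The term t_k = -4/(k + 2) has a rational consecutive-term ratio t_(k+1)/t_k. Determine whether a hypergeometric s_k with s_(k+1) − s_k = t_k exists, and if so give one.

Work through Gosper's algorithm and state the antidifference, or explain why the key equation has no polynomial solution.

Compute t_(k+1)/t_k: get (k + 2)/(k + 3).
A = k + 2, B = k + 3, C = 1.
Solve (k + 2)·f(k+1) − (k + 2)·f(k) = 1.
deg f ≤ 0 (via 1,1,0).
Put f(k) = c0: A·f(k+1) − B(k−1)·f(k) − C = -1; need -1 = 0 — inconsistent ⇒ no f, not summable.

none (Gosper's algorithm certifies no s_k)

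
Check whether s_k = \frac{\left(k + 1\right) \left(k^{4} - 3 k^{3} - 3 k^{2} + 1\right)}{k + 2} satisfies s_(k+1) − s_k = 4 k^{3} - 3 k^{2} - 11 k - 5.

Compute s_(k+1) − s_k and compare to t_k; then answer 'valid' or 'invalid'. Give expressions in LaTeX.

Invalid: residual \frac{- 3 k^{4} - 8 k^{3} + 14 k^{2} + 27 k + 11}{k^{2} + 5 k + 6} ≠ 0.

s_(k+1) = (k + 2)*((k + 1)**4 - 3*(k + 1)**3 - 3*(k + 1)**2 + 1)/(k + 3)
s_(k+1) − s_k = (4*k**5 + 14*k**4 - 10*k**3 - 64*k**2 - 64*k - 19)/(k**2 + 5*k + 6)
(s_(k+1) − s_k) − t_k = (-3*k**4 - 8*k**3 + 14*k**2 + 27*k + 11)/(k**2 + 5*k + 6)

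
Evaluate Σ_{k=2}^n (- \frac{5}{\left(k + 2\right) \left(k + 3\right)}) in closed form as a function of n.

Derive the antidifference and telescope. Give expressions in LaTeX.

Ratio r(k) = (k + 2)/(k + 4).
Factor: A=k + 2; B=k + 4; C=1.
Set up (k + 2)·f(k+1) − (k + 3)·f(k) − (1) = 0.
From deg A=1, deg B=1, deg C=0: d=1.
A polynomial solution: f(k) = k/2.
Get s_k = R·t_k = -5*k/(2*k + 4) with R(k) = B(k−1)f(k)/C(k) = k*(k + 3)/2.
Δs = -5/(k**2 + 5*k + 6), as required.
s_(n+1) = 5*(-n - 1)/(2*(n + 3)) and s_(2) = -5/4, so S(n) = 5*(1 - n)/(4*(n + 3)).

S(n) = \frac{5 \left(1 - n\right)}{4 \left(n + 3\right)}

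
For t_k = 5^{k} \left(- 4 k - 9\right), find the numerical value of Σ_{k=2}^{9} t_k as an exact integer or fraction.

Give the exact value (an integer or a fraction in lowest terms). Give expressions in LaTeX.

Step 1: r(k) = 5*(4*k + 13)/(4*k + 9).
Gosper form: A/B · C(k+1)/C(k) with A=5, B=1, C=k + 9/4.
Need (5)·f(k+1) − (1)·f(k) = k + 9/4.
d = 1 from the (0,0,1) case.
Solving with deg f ≤ 1: f(k) = (k + 1)/4.
Certificate R = B(k−1)f/C = (k + 1)/(4*k + 9) gives s_k = 5**k*(-k - 1).
Verify: 5**k*(-4*k - 9) matches t_k.
Evaluate s at k=10 and k=2: -107421875 and -75; difference -107421800.

Σ = -107421800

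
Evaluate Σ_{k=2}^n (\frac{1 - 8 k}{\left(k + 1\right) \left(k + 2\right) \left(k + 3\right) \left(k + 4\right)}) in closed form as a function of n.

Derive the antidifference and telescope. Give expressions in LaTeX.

The ratio is (k + 1)*(8*k + 7)/((k + 5)*(8*k - 1)).
Gosper form: A/B · C(k+1)/C(k) with A=k + 1, B=k + 5, C=k - 1/8.
Need (k + 1)·f(k+1) − (k + 4)·f(k) = k - 1/8.
From deg A=1, deg B=1, deg C=1: d=3.
Coefficient equations give f(k) = k*(k**2 + 6*k - 13)/48.
R(k) = B(k−1)·f(k)/C(k) = k*(k + 4)*(k**2 + 6*k - 13)/(6*(8*k - 1)); s_k = R·t_k = k*(-k**2 - 6*k + 13)/(6*(k + 1)*(k + 2)*(k + 3)).
Verify: (1 - 8*k)/(k**4 + 10*k**3 + 35*k**2 + 50*k + 24) matches t_k.
Telescope: S(n) = s_(n+1) − s_(2) = (-n**3 - 9*n**2 - 2*n + 6)/(6*(n**3 + 9*n**2 + 26*n + 24)) − (-1/60) = (-3*n**3 - 27*n**2 + 2*n + 28)/(20*(n**3 + 9*n**2 + 26*n + 24)).

S(n) = \frac{- 3 n^{3} - 27 n^{2} + 2 n + 28}{20 \left(n^{3} + 9 n^{2} + 26 n + 24\right)}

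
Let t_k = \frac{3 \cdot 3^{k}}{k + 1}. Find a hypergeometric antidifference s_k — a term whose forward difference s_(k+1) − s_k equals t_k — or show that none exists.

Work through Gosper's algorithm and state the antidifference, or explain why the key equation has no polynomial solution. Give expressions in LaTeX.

none (Gosper's algorithm certifies no s_k)

r(k) = 3*(k + 1)/(k + 2) after simplifying.
So A=3*k + 3 and B=k + 2, with C=1.
Need (3*k + 3)·f(k+1) − (k + 1)·f(k) = 1.
Degrees (1,1,0) ⇒ d ≤ -1.
d = -1 < 0 ⇒ no nonzero polynomial f; not summable.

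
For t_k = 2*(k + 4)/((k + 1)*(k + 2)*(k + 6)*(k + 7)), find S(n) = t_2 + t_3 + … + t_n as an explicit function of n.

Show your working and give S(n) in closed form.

S(n) = (n**2 + 9*n - 10)/(24*(n**2 + 9*n + 14))

Ratio r(k) = (k + 1)*(k + 5)*(k + 6)/((k + 3)*(k + 4)*(k + 8)).
Factor: A=k + 1; B=k + 8; C=k**4 + 16*k**3 + 95*k**2 + 248*k + 240.
Set up (k + 1)·f(k+1) − (k + 7)·f(k) − (k**4 + 16*k**3 + 95*k**2 + 248*k + 240) = 0.
deg f ≤ 6 (via 1,1,4).
Solving with deg f ≤ 6: f(k) = k*(k + 2)*(k + 3)*(k + 4)*(k + 5)*(k + 7)/12.
R(k) = B(k−1)·f(k)/C(k) = k*(k + 2)*(k + 7)**2/(12*(k + 4)); s_k = R·t_k = k*(k + 7)/(6*(k**2 + 7*k + 6)).
Δs = 2*(k + 4)/(k**4 + 16*k**3 + 83*k**2 + 152*k + 84), as required.
s_(n+1) = (n**2 + 9*n + 8)/(6*(n**2 + 9*n + 14)) and s_(2) = 1/8, so S(n) = (n**2 + 9*n - 10)/(24*(n**2 + 9*n + 14)).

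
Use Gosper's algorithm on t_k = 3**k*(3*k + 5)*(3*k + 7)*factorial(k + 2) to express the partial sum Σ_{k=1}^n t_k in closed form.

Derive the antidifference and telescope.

Ratio r(k) = 3*(k + 3)*(3*k + 8)*(3*k + 10)/((3*k + 5)*(3*k + 7)).
Gosper form: A/B · C(k+1)/C(k) with A=3*k + 9, B=1, C=k**2 + 4*k + 35/9.
Solve (3*k + 9)·f(k+1) − (1)·f(k) = k**2 + 4*k + 35/9.
deg f ≤ 1 (via 1,0,2).
Solving with deg f ≤ 1: f(k) = (3*k + 1)/9.
So s_k = (B(k−1)f/C)·t_k = ((3*k + 1)/((3*k + 5)*(3*k + 7)))·t_k = 3**k*(3*k + 1)*factorial(k + 2).
Check: Δs_k = 3**k*(3*k + 5)*(3*k + 7)*factorial(k + 2). ✓
Evaluate: s_(n+1) = 3**(n + 1)*(3*n + 4)*factorial(n + 3); subtract s_(1) = 72 ⇒ S(n) = 9*3**n*n*factorial(n + 3) + 12*3**n*factorial(n + 3) - 72.

S(n) = 9*3**n*n*factorial(n + 3) + 12*3**n*factorial(n + 3) - 72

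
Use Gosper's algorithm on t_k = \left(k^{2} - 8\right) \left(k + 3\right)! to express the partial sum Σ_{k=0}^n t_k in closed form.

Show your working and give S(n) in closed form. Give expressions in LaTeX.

Ratio r(k) = (k + 4)*((k + 1)**2 - 8)/(k**2 - 8).
Take A(k)=k + 4, B(k)=1, C(k)=k**2 - 8.
Key eq: (k + 4)·f(k+1) = (1)·f(k) + (k**2 - 8).
deg f ≤ 1 (via 1,0,2).
Solving with deg f ≤ 1: f(k) = k - 4.
R(k) = B(k−1)·f(k)/C(k) = (k - 4)/(k**2 - 8); s_k = R·t_k = (k - 4)*factorial(k + 3).
s_(k+1) − s_k = (k**2 - 8)*factorial(k + 3) = t_k.
Telescope: S(n) = s_(n+1) − s_(0) = (n - 3)*factorial(n + 4) − (-24) = n*factorial(n + 4) - 3*factorial(n + 4) + 24.

S(n) = n \left(n + 4\right)! - 3 \left(n + 4\right)! + 24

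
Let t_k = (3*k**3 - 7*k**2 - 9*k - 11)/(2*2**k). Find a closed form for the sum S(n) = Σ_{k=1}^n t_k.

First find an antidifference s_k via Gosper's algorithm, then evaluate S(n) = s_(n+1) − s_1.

Ratio r(k) = (3*k**3 + 2*k**2 - 14*k - 24)/(2*(3*k**3 - 7*k**2 - 9*k - 11)).
Gosper form: A/B · C(k+1)/C(k) with A=1/2, B=1, C=k**3 - 7*k**2/3 - 3*k - 11/3.
Need (1/2)·f(k+1) − (1)·f(k) = k**3 - 7*k**2/3 - 3*k - 11/3.
From deg A=0, deg B=0, deg C=3: d=3.
Solving with deg f ≤ 3: f(k) = -2*(3*k**3 + 2*k**2 + 4*k - 2)/3.
Certificate R = B(k−1)f/C = -2*(3*k**3 + 2*k**2 + 4*k - 2)/(3*k**3 - 7*k**2 - 9*k - 11) gives s_k = (-3*k**3 - 2*k**2 - 4*k + 2)/2**k.
Check: Δs_k = (3*k**3 - 7*k**2 - 9*k - 11)/(2*2**k). ✓
s_(n+1) = 2**(-n - 1)*(-3*n**3 - 11*n**2 - 17*n - 7) and s_(1) = -7/2, so S(n) = 2**(-n - 1)*(7*2**n - 3*n**3 - 11*n**2 - 17*n - 7).

S(n) = 2**(-n - 1)*(7*2**n - 3*n**3 - 11*n**2 - 17*n - 7)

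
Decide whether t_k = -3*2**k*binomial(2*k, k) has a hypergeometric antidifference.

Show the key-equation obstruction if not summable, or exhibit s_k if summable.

No. Not Gosper-summable.

Ratio r(k) = 4*(2*k + 1)/(k + 1).
A = 8*k + 4, B = k + 1, C = 1.
f must satisfy (8*k + 4)·f(k+1) − (k)·f(k) = 1.
d = -1 from the (1,1,0) case.
deg f ≤ -1 is impossible — no certificate.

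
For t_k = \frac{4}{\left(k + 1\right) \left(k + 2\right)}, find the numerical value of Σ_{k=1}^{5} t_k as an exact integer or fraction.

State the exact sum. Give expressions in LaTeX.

Ratio r(k) = (k + 1)/(k + 3).
So A=k + 1 and B=k + 3, with C=1.
Need (k + 1)·f(k+1) − (k + 2)·f(k) = 1.
d = 1 from the (1,1,0) case.
Solve for f: f(k) = k (degree 1 ≤ 1).
Then R = B(k−1)f/C = k*(k + 2), so s_k = R(k)·t_k = 4*k/(k + 1).
Δs = 4/(k**2 + 3*k + 2), as required.
Σ_(k=1)^(5) t_k = s_(6) − s_(1) = 24/7 − (2) = 10/7.

Σ = 10/7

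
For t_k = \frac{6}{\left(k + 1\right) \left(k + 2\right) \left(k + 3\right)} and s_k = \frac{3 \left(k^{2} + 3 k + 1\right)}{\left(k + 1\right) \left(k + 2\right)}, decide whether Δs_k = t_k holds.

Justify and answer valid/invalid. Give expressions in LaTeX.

valid (s_(k+1) − s_k reduces to t_k)

s_(k+1) = 3*(3*k + (k + 1)**2 + 4)/((k + 2)*(k + 3))
s_(k+1) − s_k = 6/(k**3 + 6*k**2 + 11*k + 6)
(s_(k+1) − s_k) − t_k = 0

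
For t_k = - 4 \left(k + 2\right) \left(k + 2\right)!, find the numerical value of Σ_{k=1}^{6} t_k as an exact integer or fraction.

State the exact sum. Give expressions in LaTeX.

Compute t_(k+1)/t_k: get (k + 3)**2/(k + 2).
Take A(k)=k + 3, B(k)=1, C(k)=k + 2.
Set up (k + 3)·f(k+1) − (1)·f(k) − (k + 2) = 0.
d = 0 from the (1,0,1) case.
Solving with deg f ≤ 0: f(k) = 1.
Then R = B(k−1)f/C = 1/(k + 2), so s_k = R(k)·t_k = -4*factorial(k + 2).
Verify: -4*(k + 2)*factorial(k + 2) matches t_k.
Telescoping: Σ = s_(7) − s_(1) = -1451520 − (-24) = -1451496.

Σ = -1451496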